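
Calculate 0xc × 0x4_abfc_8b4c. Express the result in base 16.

Multiply each base-16 digit by 12, carrying:
  c×12 = 144 → write 0 carry 9
  4×12+9 = 57 → write 9 carry 3
  b×12+3 = 135 → write 7 carry 8
  8×12+8 = 104 → write 8 carry 6
  c×12+6 = 150 → write 6 carry 9
  f×12+9 = 189 → write d carry 11
  b×12+11 = 143 → write f carry 8
  a×12+8 = 128 → write 0 carry 8
  4×12+8 = 56 → write 8 carry 3
  remaining carry: 3

0x380fd68790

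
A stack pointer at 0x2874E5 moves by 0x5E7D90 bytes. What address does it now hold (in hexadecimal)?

Add column by column in base 16, right to left:
  5+0 = 5
  E+9 = 7 carry 1
  4+D+1 = 2 carry 1
  7+7+1 = F
  8+E = 6 carry 1
  2+5+1 = 8

0x86F275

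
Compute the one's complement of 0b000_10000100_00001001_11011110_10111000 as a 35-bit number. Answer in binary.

0b11101111011111101100010000101000111

Invert each bit: 00010000100000010011101111010111000 → 11101111011111101100010000101000111.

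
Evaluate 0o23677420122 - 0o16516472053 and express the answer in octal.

Subtract column by column in base 8:
  2-3 → 7 (borrow)
  2-5-1 → 4 (borrow)
  1-0-1 → 0
  0-2 → 6 (borrow)
  2-7-1 → 2 (borrow)
  4-4-1 → 7 (borrow)
  7-6-1 → 0
  7-1 → 6
  6-5 → 1
  3-6 → 5 (borrow)
  2-1-1 → 0

0o5160726047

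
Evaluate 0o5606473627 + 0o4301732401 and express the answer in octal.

0o12110426230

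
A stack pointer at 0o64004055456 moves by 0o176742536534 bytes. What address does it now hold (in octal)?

0o262746614212

Add column by column in base 8, right to left:
  6+4 = 2 carry 1
  5+3+1 = 1 carry 1
  4+5+1 = 2 carry 1
  5+6+1 = 4 carry 1
  5+3+1 = 1 carry 1
  0+5+1 = 6
  4+2 = 6
  0+4 = 4
  0+7 = 7
  4+6 = 2 carry 1
  6+7+1 = 6 carry 1
  0+1+1 = 2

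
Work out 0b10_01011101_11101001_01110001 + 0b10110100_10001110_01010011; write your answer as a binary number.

0b11000100100111011111000100

Add column by column in base 2, right to left:
  1+1 = 0 carry 1
  0+1+1 = 0 carry 1
  0+0+1 = 1
  0+0 = 0
  1+1 = 0 carry 1
  1+0+1 = 0 carry 1
  1+1+1 = 1 carry 1
  0+0+1 = 1
  1+0 = 1
  0+1 = 1
  0+1 = 1
  1+1 = 0 carry 1
  0+0+1 = 1
  1+0 = 1
  1+0 = 1
  1+1 = 0 carry 1
  1+0+1 = 0 carry 1
  0+0+1 = 1
  1+1 = 0 carry 1
  1+0+1 = 0 carry 1
  1+1+1 = 1 carry 1
  0+1+1 = 0 carry 1
  1+0+1 = 0 carry 1
  0+1+1 = 0 carry 1
  0+0+1 = 1
  1+0 = 1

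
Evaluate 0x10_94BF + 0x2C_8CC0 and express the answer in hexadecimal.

0x3D217F

Add column by column in base 16, right to left:
  F+0 = F
  B+C = 7 carry 1
  4+C+1 = 1 carry 1
  9+8+1 = 2 carry 1
  0+C+1 = D
  1+2 = 3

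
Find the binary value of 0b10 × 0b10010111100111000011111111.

0b100101111001110000111111110

Multiply each base-2 digit by 2, carrying:
  1×2 = 2 → write 0 carry 1
  1×2+1 = 3 → write 1 carry 1
  1×2+1 = 3 → write 1 carry 1
  1×2+1 = 3 → write 1 carry 1
  1×2+1 = 3 → write 1 carry 1
  1×2+1 = 3 → write 1 carry 1
  1×2+1 = 3 → write 1 carry 1
  1×2+1 = 3 → write 1 carry 1
  0×2+1 = 1 → write 1
  0×2 = 0 → write 0
  0×2 = 0 → write 0
  0×2 = 0 → write 0
  1×2 = 2 → write 0 carry 1
  1×2+1 = 3 → write 1 carry 1
  1×2+1 = 3 → write 1 carry 1
  0×2+1 = 1 → write 1
  0×2 = 0 → write 0
  1×2 = 2 → write 0 carry 1
  1×2+1 = 3 → write 1 carry 1
  1×2+1 = 3 → write 1 carry 1
  1×2+1 = 3 → write 1 carry 1
  0×2+1 = 1 → write 1
  1×2 = 2 → write 0 carry 1
  0×2+1 = 1 → write 1
  0×2 = 0 → write 0
  1×2 = 2 → write 0 carry 1
  remaining carry: 1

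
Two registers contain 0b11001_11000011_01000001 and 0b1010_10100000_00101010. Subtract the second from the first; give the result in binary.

Subtract column by column in base 2:
  1-0 → 1
  0-1 → 1 (borrow)
  0-0-1 → 1 (borrow)
  0-1-1 → 0 (borrow)
  0-0-1 → 1 (borrow)
  0-1-1 → 0 (borrow)
  1-0-1 → 0
  0-0 → 0
  1-0 → 1
  1-0 → 1
  0-0 → 0
  0-0 → 0
  0-0 → 0
  0-1 → 1 (borrow)
  1-0-1 → 0
  1-1 → 0
  1-0 → 1
  0-1 → 1 (borrow)
  0-0-1 → 1 (borrow)
  1-1-1 → 1 (borrow)
  1-0-1 → 0

0b11110010001100010111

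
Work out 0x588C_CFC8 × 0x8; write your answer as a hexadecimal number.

0x2C4667E40

Multiply each base-16 digit by 8, carrying:
  8×8 = 64 → write 0 carry 4
  C×8+4 = 100 → write 4 carry 6
  F×8+6 = 126 → write E carry 7
  C×8+7 = 103 → write 7 carry 6
  C×8+6 = 102 → write 6 carry 6
  8×8+6 = 70 → write 6 carry 4
  8×8+4 = 68 → write 4 carry 4
  5×8+4 = 44 → write C carry 2
  remaining carry: 2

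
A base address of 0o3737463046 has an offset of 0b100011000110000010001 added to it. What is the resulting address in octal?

0o3743771067

0b100011000110000010001 = 0o4306021 in octal.
Add column by column in base 8, right to left:
  6+1 = 7
  4+2 = 6
  0+0 = 0
  3+6 = 1 carry 1
  6+0+1 = 7
  4+3 = 7
  7+4 = 3 carry 1
  3+0+1 = 4
  7+0 = 7
  3+0 = 3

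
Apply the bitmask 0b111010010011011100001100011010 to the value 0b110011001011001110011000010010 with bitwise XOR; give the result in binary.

XOR bit by bit (1 where the bits differ):
  110011001011001110011000010010
^ 111010010011011100001100011010
= 001001011000010010010100001000

0b001001011000010010010100001000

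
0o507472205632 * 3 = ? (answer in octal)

0o1726656621316

Multiply each base-8 digit by 3, carrying:
  2×3 = 6 → write 6
  3×3 = 9 → write 1 carry 1
  6×3+1 = 19 → write 3 carry 2
  5×3+2 = 17 → write 1 carry 2
  0×3+2 = 2 → write 2
  2×3 = 6 → write 6
  2×3 = 6 → write 6
  7×3 = 21 → write 5 carry 2
  4×3+2 = 14 → write 6 carry 1
  7×3+1 = 22 → write 6 carry 2
  0×3+2 = 2 → write 2
  5×3 = 15 → write 7 carry 1
  remaining carry: 1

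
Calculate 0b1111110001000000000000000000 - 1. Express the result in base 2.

The trailing 18 digits are 0, so subtracting 1 borrows through: they become 1 and the next digit up decrements.

0b1111110000111111111111111111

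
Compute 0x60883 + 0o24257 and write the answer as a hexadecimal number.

0o24257 = 0x28af in hexadecimal.
Add column by column in base 16, right to left:
  3+f = 2 carry 1
  8+a+1 = 3 carry 1
  8+8+1 = 1 carry 1
  0+2+1 = 3
  6+0 = 6

0x63132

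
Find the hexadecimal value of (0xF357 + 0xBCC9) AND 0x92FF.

0x9020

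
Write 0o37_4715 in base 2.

Each octal digit is 3 bits: 3=011 7=111 4=100 7=111 1=001 5=101.

0b11111100111001101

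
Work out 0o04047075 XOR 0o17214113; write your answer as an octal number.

XOR each oct digit independently (no carries):
  0^1=1, 4^7=3, 0^2=2, 4^1=5, 7^4=3, 0^1=1, 7^1=6, 5^3=6

0o13253166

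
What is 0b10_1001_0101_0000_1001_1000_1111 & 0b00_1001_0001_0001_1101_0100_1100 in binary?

0b00100100010000100100001100

AND bit by bit (1 only where both bits are 1):
  10100101010000100110001111
& 00100100010001110101001100
= 00100100010000100100001100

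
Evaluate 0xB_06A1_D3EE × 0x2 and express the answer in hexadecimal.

0x160D43A7DC

Multiply each base-16 digit by 2, carrying:
  E×2 = 28 → write C carry 1
  E×2+1 = 29 → write D carry 1
  3×2+1 = 7 → write 7
  D×2 = 26 → write A carry 1
  1×2+1 = 3 → write 3
  A×2 = 20 → write 4 carry 1
  6×2+1 = 13 → write D
  0×2 = 0 → write 0
  B×2 = 22 → write 6 carry 1
  remaining carry: 1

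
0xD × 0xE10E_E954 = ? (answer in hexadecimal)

0xB6DC1D944

Multiply each base-16 digit by 13, carrying:
  4×13 = 52 → write 4 carry 3
  5×13+3 = 68 → write 4 carry 4
  9×13+4 = 121 → write 9 carry 7
  E×13+7 = 189 → write D carry 11
  E×13+11 = 193 → write 1 carry 12
  0×13+12 = 12 → write C
  1×13 = 13 → write D
  E×13 = 182 → write 6 carry 11
  remaining carry: B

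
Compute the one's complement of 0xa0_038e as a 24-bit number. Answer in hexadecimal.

0x5ffc71

Each hex digit d becomes f−d:
  a→5, 0→f, 0→f, 3→c, 8→7, e→1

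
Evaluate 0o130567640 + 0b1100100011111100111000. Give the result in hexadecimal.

0x1952ED8

0o130567640 = 0x162EFA0 in hexadecimal.
0b1100100011111100111000 = 0x323F38 in hexadecimal.
Add column by column in base 16, right to left:
  0+8 = 8
  A+3 = D
  F+F = E carry 1
  E+3+1 = 2 carry 1
  2+2+1 = 5
  6+3 = 9
  1+0 = 1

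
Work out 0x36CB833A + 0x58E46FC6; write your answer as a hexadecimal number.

0x8FAFF300

Add column by column in base 16, right to left:
  A+6 = 0 carry 1
  3+C+1 = 0 carry 1
  3+F+1 = 3 carry 1
  8+6+1 = F
  B+4 = F
  C+E = A carry 1
  6+8+1 = F
  3+5 = 8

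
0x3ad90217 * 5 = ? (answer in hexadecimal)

Multiply each base-16 digit by 5, carrying:
  7×5 = 35 → write 3 carry 2
  1×5+2 = 7 → write 7
  2×5 = 10 → write a
  0×5 = 0 → write 0
  9×5 = 45 → write d carry 2
  d×5+2 = 67 → write 3 carry 4
  a×5+4 = 54 → write 6 carry 3
  3×5+3 = 18 → write 2 carry 1
  remaining carry: 1

0x1263d0a73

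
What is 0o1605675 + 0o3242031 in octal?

0o5047726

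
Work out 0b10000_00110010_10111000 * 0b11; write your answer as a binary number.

0b1100001001100000101000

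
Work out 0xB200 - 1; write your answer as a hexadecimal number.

0xB1FF

The trailing 2 digits are 0, so subtracting 1 borrows through: they become F and the next digit up decrements.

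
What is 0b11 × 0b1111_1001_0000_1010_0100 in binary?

0b1011101011000111101100

Multiply each base-2 digit by 3, carrying:
  0×3 = 0 → write 0
  0×3 = 0 → write 0
  1×3 = 3 → write 1 carry 1
  0×3+1 = 1 → write 1
  0×3 = 0 → write 0
  1×3 = 3 → write 1 carry 1
  0×3+1 = 1 → write 1
  1×3 = 3 → write 1 carry 1
  0×3+1 = 1 → write 1
  0×3 = 0 → write 0
  0×3 = 0 → write 0
  0×3 = 0 → write 0
  1×3 = 3 → write 1 carry 1
  0×3+1 = 1 → write 1
  0×3 = 0 → write 0
  1×3 = 3 → write 1 carry 1
  1×3+1 = 4 → write 0 carry 2
  1×3+2 = 5 → write 1 carry 2
  1×3+2 = 5 → write 1 carry 2
  1×3+2 = 5 → write 1 carry 2
  remaining carry: 10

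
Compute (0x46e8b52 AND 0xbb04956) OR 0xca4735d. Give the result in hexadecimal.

0xca47b5f

0x46e8b52 AND 0xbb04956 = 0x0200952.
Then OR with 0xca4735d.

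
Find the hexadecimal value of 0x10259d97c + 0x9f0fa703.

0x1a169807f

Add column by column in base 16, right to left:
  c+3 = f
  7+0 = 7
  9+7 = 0 carry 1
  d+a+1 = 8 carry 1
  9+f+1 = 9 carry 1
  5+0+1 = 6
  2+f = 1 carry 1
  0+9+1 = a
  1+0 = 1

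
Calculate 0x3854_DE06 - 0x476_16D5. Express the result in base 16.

Subtract column by column in base 16:
  6-5 → 1
  0-D → 3 (borrow)
  E-6-1 → 7
  D-1 → C
  4-6 → E (borrow)
  5-7-1 → D (borrow)
  8-4-1 → 3
  3-0 → 3

0x33DEC731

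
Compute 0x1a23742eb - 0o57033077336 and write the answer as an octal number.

0x1a23742eb = 0o64215641353 in octal.
Subtract column by column in base 8:
  3-6 → 5 (borrow)
  5-3-1 → 1
  3-3 → 0
  1-7 → 2 (borrow)
  4-7-1 → 4 (borrow)
  6-0-1 → 5
  5-3 → 2
  1-3 → 6 (borrow)
  2-0-1 → 1
  4-7 → 5 (borrow)
  6-5-1 → 0

0o5162542015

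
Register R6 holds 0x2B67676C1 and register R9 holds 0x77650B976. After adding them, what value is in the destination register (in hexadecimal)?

0xA2CC73037

Add column by column in base 16, right to left:
  1+6 = 7
  C+7 = 3 carry 1
  6+9+1 = 0 carry 1
  7+B+1 = 3 carry 1
  6+0+1 = 7
  7+5 = C
  6+6 = C
  B+7 = 2 carry 1
  2+7+1 = A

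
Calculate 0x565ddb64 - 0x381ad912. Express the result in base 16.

0x1e430252

Subtract column by column in base 16:
  4-2 → 2
  6-1 → 5
  b-9 → 2
  d-d → 0
  d-a → 3
  5-1 → 4
  6-8 → e (borrow)
  5-3-1 → 1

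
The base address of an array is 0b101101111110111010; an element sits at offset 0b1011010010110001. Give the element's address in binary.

0b111001010001101011

Add column by column in base 2, right to left:
  0+1 = 1
  1+0 = 1
  0+0 = 0
  1+0 = 1
  1+1 = 0 carry 1
  1+1+1 = 1 carry 1
  0+0+1 = 1
  1+1 = 0 carry 1
  1+0+1 = 0 carry 1
  1+0+1 = 0 carry 1
  1+1+1 = 1 carry 1
  1+0+1 = 0 carry 1
  1+1+1 = 1 carry 1
  0+1+1 = 0 carry 1
  1+0+1 = 0 carry 1
  1+1+1 = 1 carry 1
  0+0+1 = 1
  1+0 = 1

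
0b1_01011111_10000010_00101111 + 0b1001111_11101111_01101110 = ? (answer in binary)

0b1101011110111000110011101

Add column by column in base 2, right to left:
  1+0 = 1
  1+1 = 0 carry 1
  1+1+1 = 1 carry 1
  1+1+1 = 1 carry 1
  0+0+1 = 1
  1+1 = 0 carry 1
  0+1+1 = 0 carry 1
  0+0+1 = 1
  0+1 = 1
  1+1 = 0 carry 1
  0+1+1 = 0 carry 1
  0+1+1 = 0 carry 1
  0+0+1 = 1
  0+1 = 1
  0+1 = 1
  1+1 = 0 carry 1
  1+1+1 = 1 carry 1
  1+1+1 = 1 carry 1
  1+1+1 = 1 carry 1
  1+1+1 = 1 carry 1
  1+0+1 = 0 carry 1
  0+0+1 = 1
  1+1 = 0 carry 1
  0+0+1 = 1
  1+0 = 1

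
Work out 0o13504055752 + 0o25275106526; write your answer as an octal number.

Add column by column in base 8, right to left:
  2+6 = 0 carry 1
  5+2+1 = 0 carry 1
  7+5+1 = 5 carry 1
  5+6+1 = 4 carry 1
  5+0+1 = 6
  0+1 = 1
  4+5 = 1 carry 1
  0+7+1 = 0 carry 1
  5+2+1 = 0 carry 1
  3+5+1 = 1 carry 1
  1+2+1 = 4

0o41001164500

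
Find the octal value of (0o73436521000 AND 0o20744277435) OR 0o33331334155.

0o33735335155

0o73436521000 AND 0o20744277435 = 0o20404021000.
Then OR with 0o33331334155.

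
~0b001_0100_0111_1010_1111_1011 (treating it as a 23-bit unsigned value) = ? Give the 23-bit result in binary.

0b11010111000010100000100

Invert each bit: 00101000111101011111011 → 11010111000010100000100.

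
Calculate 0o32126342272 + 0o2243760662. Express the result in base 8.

0o34372323154

Add column by column in base 8, right to left:
  2+2 = 4
  7+6 = 5 carry 1
  2+6+1 = 1 carry 1
  2+0+1 = 3
  4+6 = 2 carry 1
  3+7+1 = 3 carry 1
  6+3+1 = 2 carry 1
  2+4+1 = 7
  1+2 = 3
  2+2 = 4
  3+0 = 3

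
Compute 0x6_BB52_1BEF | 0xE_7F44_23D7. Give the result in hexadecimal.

0xEFF563BFF

OR each hex digit independently (no carries):
  6|E=E, B|7=F, B|F=F, 5|4=5, 2|4=6, 1|2=3, B|3=B, E|D=F, F|7=F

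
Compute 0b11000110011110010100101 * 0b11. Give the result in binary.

Multiply each base-2 digit by 3, carrying:
  1×3 = 3 → write 1 carry 1
  0×3+1 = 1 → write 1
  1×3 = 3 → write 1 carry 1
  0×3+1 = 1 → write 1
  0×3 = 0 → write 0
  1×3 = 3 → write 1 carry 1
  0×3+1 = 1 → write 1
  1×3 = 3 → write 1 carry 1
  0×3+1 = 1 → write 1
  0×3 = 0 → write 0
  1×3 = 3 → write 1 carry 1
  1×3+1 = 4 → write 0 carry 2
  1×3+2 = 5 → write 1 carry 2
  1×3+2 = 5 → write 1 carry 2
  0×3+2 = 2 → write 0 carry 1
  0×3+1 = 1 → write 1
  1×3 = 3 → write 1 carry 1
  1×3+1 = 4 → write 0 carry 2
  0×3+2 = 2 → write 0 carry 1
  0×3+1 = 1 → write 1
  0×3 = 0 → write 0
  1×3 = 3 → write 1 carry 1
  1×3+1 = 4 → write 0 carry 2
  remaining carry: 10

0b1001010011011010111101111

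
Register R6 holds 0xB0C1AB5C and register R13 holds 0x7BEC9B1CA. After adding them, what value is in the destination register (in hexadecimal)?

Add column by column in base 16, right to left:
  C+A = 6 carry 1
  5+C+1 = 2 carry 1
  B+1+1 = D
  A+B = 5 carry 1
  1+9+1 = B
  C+C = 8 carry 1
  0+E+1 = F
  B+B = 6 carry 1
  0+7+1 = 8

0x86F8B5D26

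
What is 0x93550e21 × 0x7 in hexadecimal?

0x4075362e7

Multiply each base-16 digit by 7, carrying:
  1×7 = 7 → write 7
  2×7 = 14 → write e
  e×7 = 98 → write 2 carry 6
  0×7+6 = 6 → write 6
  5×7 = 35 → write 3 carry 2
  5×7+2 = 37 → write 5 carry 2
  3×7+2 = 23 → write 7 carry 1
  9×7+1 = 64 → write 0 carry 4
  remaining carry: 4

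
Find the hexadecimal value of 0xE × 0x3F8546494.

0x37949D8018

Multiply each base-16 digit by 14, carrying:
  4×14 = 56 → write 8 carry 3
  9×14+3 = 129 → write 1 carry 8
  4×14+8 = 64 → write 0 carry 4
  6×14+4 = 88 → write 8 carry 5
  4×14+5 = 61 → write D carry 3
  5×14+3 = 73 → write 9 carry 4
  8×14+4 = 116 → write 4 carry 7
  F×14+7 = 217 → write 9 carry 13
  3×14+13 = 55 → write 7 carry 3
  remaining carry: 3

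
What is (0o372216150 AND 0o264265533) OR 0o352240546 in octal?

0o372216150 AND 0o264265533 = 0o260204110.
Then OR with 0o352240546.

0o372244556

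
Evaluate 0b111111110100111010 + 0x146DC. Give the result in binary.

0b1010100010000010110

0x146DC = 0b10100011011011100 in binary.
Add column by column in base 2, right to left:
  0+0 = 0
  1+0 = 1
  0+1 = 1
  1+1 = 0 carry 1
  1+1+1 = 1 carry 1
  1+0+1 = 0 carry 1
  0+1+1 = 0 carry 1
  0+1+1 = 0 carry 1
  1+0+1 = 0 carry 1
  0+1+1 = 0 carry 1
  1+1+1 = 1 carry 1
  1+0+1 = 0 carry 1
  1+0+1 = 0 carry 1
  1+0+1 = 0 carry 1
  1+1+1 = 1 carry 1
  1+0+1 = 0 carry 1
  1+1+1 = 1 carry 1
  1+0+1 = 0 carry 1
  final carry 1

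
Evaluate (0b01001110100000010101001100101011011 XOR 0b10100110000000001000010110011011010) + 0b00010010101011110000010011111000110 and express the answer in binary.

0b11111011001100001101101110101000111

First 0b01001110100000010101001100101011011 XOR 0b10100110000000001000010110011011010 = 0b11101000100000011101011010110000001.
Add column by column in base 2, right to left:
  1+0 = 1
  0+1 = 1
  0+1 = 1
  0+0 = 0
  0+0 = 0
  0+0 = 0
  0+1 = 1
  1+1 = 0 carry 1
  1+1+1 = 1 carry 1
  0+1+1 = 0 carry 1
  1+1+1 = 1 carry 1
  0+0+1 = 1
  1+0 = 1
  1+1 = 0 carry 1
  0+0+1 = 1
  1+0 = 1
  0+0 = 0
  1+0 = 1
  1+0 = 1
  1+1 = 0 carry 1
  0+1+1 = 0 carry 1
  0+1+1 = 0 carry 1
  0+1+1 = 0 carry 1
  0+0+1 = 1
  0+1 = 1
  0+0 = 0
  1+1 = 0 carry 1
  0+0+1 = 1
  0+1 = 1
  0+0 = 0
  1+0 = 1
  0+1 = 1
  1+0 = 1
  1+0 = 1
  1+0 = 1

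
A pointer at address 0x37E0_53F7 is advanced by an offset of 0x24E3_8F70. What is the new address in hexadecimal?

0x5CC3E367

Add column by column in base 16, right to left:
  7+0 = 7
  F+7 = 6 carry 1
  3+F+1 = 3 carry 1
  5+8+1 = E
  0+3 = 3
  E+E = C carry 1
  7+4+1 = C
  3+2 = 5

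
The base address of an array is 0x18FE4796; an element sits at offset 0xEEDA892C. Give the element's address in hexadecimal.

Add column by column in base 16, right to left:
  6+C = 2 carry 1
  9+2+1 = C
  7+9 = 0 carry 1
  4+8+1 = D
  E+A = 8 carry 1
  F+D+1 = D carry 1
  8+E+1 = 7 carry 1
  1+E+1 = 0 carry 1
  final carry 1

0x107D8D0C2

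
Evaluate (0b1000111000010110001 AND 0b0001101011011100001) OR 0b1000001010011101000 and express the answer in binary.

0b1000111000010110001 AND 0b0001101011011100001 = 0b0000101000010100001.
Then OR with 0b1000001010011101000.

0b1000101010011101001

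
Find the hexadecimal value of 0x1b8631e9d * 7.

Multiply each base-16 digit by 7, carrying:
  d×7 = 91 → write b carry 5
  9×7+5 = 68 → write 4 carry 4
  e×7+4 = 102 → write 6 carry 6
  1×7+6 = 13 → write d
  3×7 = 21 → write 5 carry 1
  6×7+1 = 43 → write b carry 2
  8×7+2 = 58 → write a carry 3
  b×7+3 = 80 → write 0 carry 5
  1×7+5 = 12 → write c

0xc0ab5d64b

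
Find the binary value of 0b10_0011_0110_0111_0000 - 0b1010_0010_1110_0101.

0b11001001110001011

Subtract column by column in base 2:
  0-1 → 1 (borrow)
  0-0-1 → 1 (borrow)
  0-1-1 → 0 (borrow)
  0-0-1 → 1 (borrow)
  1-0-1 → 0
  1-1 → 0
  1-1 → 0
  0-1 → 1 (borrow)
  0-0-1 → 1 (borrow)
  1-1-1 → 1 (borrow)
  1-0-1 → 0
  0-0 → 0
  1-0 → 1
  1-1 → 0
  0-0 → 0
  0-1 → 1 (borrow)
  0-0-1 → 1 (borrow)
  1-0-1 → 0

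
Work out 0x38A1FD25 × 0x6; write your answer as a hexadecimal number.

0x153CBEEDE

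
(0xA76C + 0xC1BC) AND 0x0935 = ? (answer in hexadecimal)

Add column by column in base 16, right to left:
  C+C = 8 carry 1
  6+B+1 = 2 carry 1
  7+1+1 = 9
  A+C = 6 carry 1
  final carry 1
Sum = 0x16928; now AND with 0x0935:
  1&0=0, 6&0=0, 9&9=9, 2&3=2, 8&5=0

0x920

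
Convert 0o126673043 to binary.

0b1010110110111011000100011

Each octal digit is 3 bits: 1=001 2=010 6=110 6=110 7=111 3=011 0=000 4=100 3=011.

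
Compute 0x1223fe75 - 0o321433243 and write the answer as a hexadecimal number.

0o321433243 = 0x34636a3 in hexadecimal.
Subtract column by column in base 16:
  5-3 → 2
  7-a → d (borrow)
  e-6-1 → 7
  f-3 → c
  3-6 → d (borrow)
  2-4-1 → d (borrow)
  2-3-1 → e (borrow)
  1-0-1 → 0

0xeddc7d2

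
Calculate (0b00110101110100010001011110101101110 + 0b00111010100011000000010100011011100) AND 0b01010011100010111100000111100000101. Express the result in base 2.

Add column by column in base 2, right to left:
  0+0 = 0
  1+0 = 1
  1+1 = 0 carry 1
  1+1+1 = 1 carry 1
  0+1+1 = 0 carry 1
  1+0+1 = 0 carry 1
  1+1+1 = 1 carry 1
  0+1+1 = 0 carry 1
  1+0+1 = 0 carry 1
  0+0+1 = 1
  1+0 = 1
  1+1 = 0 carry 1
  1+0+1 = 0 carry 1
  1+1+1 = 1 carry 1
  0+0+1 = 1
  1+0 = 1
  0+0 = 0
  0+0 = 0
  0+0 = 0
  1+0 = 1
  0+0 = 0
  0+1 = 1
  0+1 = 1
  1+0 = 1
  0+0 = 0
  1+0 = 1
  1+1 = 0 carry 1
  1+0+1 = 0 carry 1
  0+1+1 = 0 carry 1
  1+0+1 = 0 carry 1
  0+1+1 = 0 carry 1
  1+1+1 = 1 carry 1
  1+1+1 = 1 carry 1
  final carry 1
Sum = 0b1110000010111010001110011001001010; now AND with 0b01010011100010111100000111100000101:
  01110000010111010001110011001001010
& 01010011100010111100000111100000101
= 01010000000010010000000011000000000

0b1010000000010010000000011000000000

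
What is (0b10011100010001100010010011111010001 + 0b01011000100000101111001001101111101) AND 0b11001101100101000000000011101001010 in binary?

Add column by column in base 2, right to left:
  1+1 = 0 carry 1
  0+0+1 = 1
  0+1 = 1
  0+1 = 1
  1+1 = 0 carry 1
  0+1+1 = 0 carry 1
  1+1+1 = 1 carry 1
  1+0+1 = 0 carry 1
  1+1+1 = 1 carry 1
  1+1+1 = 1 carry 1
  1+0+1 = 0 carry 1
  0+0+1 = 1
  0+1 = 1
  1+0 = 1
  0+0 = 0
  0+1 = 1
  1+1 = 0 carry 1
  0+1+1 = 0 carry 1
  0+1+1 = 0 carry 1
  0+0+1 = 1
  1+1 = 0 carry 1
  1+0+1 = 0 carry 1
  0+0+1 = 1
  0+0 = 0
  0+0 = 0
  1+0 = 1
  0+1 = 1
  0+0 = 0
  0+0 = 0
  1+0 = 1
  1+1 = 0 carry 1
  1+1+1 = 1 carry 1
  0+0+1 = 1
  0+1 = 1
  1+0 = 1
Sum = 0b11110100110010010001011101101001110; now AND with 0b11001101100101000000000011101001010:
  11110100110010010001011101101001110
& 11001101100101000000000011101001010
= 11000100100000000000000001101001010

0b11000100100000000000000001101001010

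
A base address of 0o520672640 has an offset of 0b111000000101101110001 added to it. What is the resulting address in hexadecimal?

0o520672640 = 0x54375A0 in hexadecimal.
0b111000000101101110001 = 0x1C0B71 in hexadecimal.
Add column by column in base 16, right to left:
  0+1 = 1
  A+7 = 1 carry 1
  5+B+1 = 1 carry 1
  7+0+1 = 8
  3+C = F
  4+1 = 5
  5+0 = 5

0x55F8111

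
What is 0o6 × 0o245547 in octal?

0o1742152

Multiply each base-8 digit by 6, carrying:
  7×6 = 42 → write 2 carry 5
  4×6+5 = 29 → write 5 carry 3
  5×6+3 = 33 → write 1 carry 4
  5×6+4 = 34 → write 2 carry 4
  4×6+4 = 28 → write 4 carry 3
  2×6+3 = 15 → write 7 carry 1
  remaining carry: 1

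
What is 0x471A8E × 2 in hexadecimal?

0x8E351C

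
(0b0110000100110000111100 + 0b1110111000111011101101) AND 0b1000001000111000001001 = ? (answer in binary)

0b1000101000001001

Add column by column in base 2, right to left:
  0+1 = 1
  0+0 = 0
  1+1 = 0 carry 1
  1+1+1 = 1 carry 1
  1+0+1 = 0 carry 1
  1+1+1 = 1 carry 1
  0+1+1 = 0 carry 1
  0+1+1 = 0 carry 1
  0+0+1 = 1
  0+1 = 1
  1+1 = 0 carry 1
  1+1+1 = 1 carry 1
  0+0+1 = 1
  0+0 = 0
  1+0 = 1
  0+1 = 1
  0+1 = 1
  0+1 = 1
  0+0 = 0
  1+1 = 0 carry 1
  1+1+1 = 1 carry 1
  0+1+1 = 0 carry 1
  final carry 1
Sum = 0b10100111101101100101001; now AND with 0b1000001000111000001001:
  10100111101101100101001
& 01000001000111000001001
= 00000001000101000001001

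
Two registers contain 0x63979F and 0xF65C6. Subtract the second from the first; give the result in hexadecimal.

Subtract column by column in base 16:
  F-6 → 9
  9-C → D (borrow)
  7-5-1 → 1
  9-6 → 3
  3-F → 4 (borrow)
  6-0-1 → 5

0x5431D9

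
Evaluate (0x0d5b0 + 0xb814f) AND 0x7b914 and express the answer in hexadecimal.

0x41014

Add column by column in base 16, right to left:
  0+f = f
  b+4 = f
  5+1 = 6
  d+8 = 5 carry 1
  0+b+1 = c
Sum = 0xc56ff; now AND with 0x7b914:
  c&7=4, 5&b=1, 6&9=0, f&1=1, f&4=4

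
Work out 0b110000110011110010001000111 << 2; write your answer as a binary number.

0b11000011001111001000100011100

Left shift by 2: append 2 zero bits.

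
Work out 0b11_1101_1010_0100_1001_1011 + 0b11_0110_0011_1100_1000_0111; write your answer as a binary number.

Add column by column in base 2, right to left:
  1+1 = 0 carry 1
  1+1+1 = 1 carry 1
  0+1+1 = 0 carry 1
  1+0+1 = 0 carry 1
  1+0+1 = 0 carry 1
  0+0+1 = 1
  0+0 = 0
  1+1 = 0 carry 1
  0+0+1 = 1
  0+0 = 0
  1+1 = 0 carry 1
  0+1+1 = 0 carry 1
  0+1+1 = 0 carry 1
  1+1+1 = 1 carry 1
  0+0+1 = 1
  1+0 = 1
  1+0 = 1
  0+1 = 1
  1+1 = 0 carry 1
  1+0+1 = 0 carry 1
  1+1+1 = 1 carry 1
  1+1+1 = 1 carry 1
  final carry 1

0b11100111110000100100010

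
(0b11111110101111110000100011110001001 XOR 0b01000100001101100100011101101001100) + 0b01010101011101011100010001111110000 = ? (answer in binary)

0b100001111111111110001010000010110101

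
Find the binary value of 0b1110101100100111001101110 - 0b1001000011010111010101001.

0b101101001001111111000101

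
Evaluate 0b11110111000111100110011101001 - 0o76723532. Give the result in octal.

0o3572022617

0b11110111000111100110011101001 = 0o3670746351 in octal.
Subtract column by column in base 8:
  1-2 → 7 (borrow)
  5-3-1 → 1
  3-5 → 6 (borrow)
  6-3-1 → 2
  4-2 → 2
  7-7 → 0
  0-6 → 2 (borrow)
  7-7-1 → 7 (borrow)
  6-0-1 → 5
  3-0 → 3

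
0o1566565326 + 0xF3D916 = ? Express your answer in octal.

0o1663541754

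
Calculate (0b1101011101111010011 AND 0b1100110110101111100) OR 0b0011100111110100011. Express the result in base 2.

0b1111110111111110011

0b1101011101111010011 AND 0b1100110110101111100 = 0b1100010100101010000.
Then OR with 0b0011100111110100011.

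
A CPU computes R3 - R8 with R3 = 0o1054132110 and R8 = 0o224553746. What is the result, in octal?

0o627356142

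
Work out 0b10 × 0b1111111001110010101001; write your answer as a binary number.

Multiply each base-2 digit by 2, carrying:
  1×2 = 2 → write 0 carry 1
  0×2+1 = 1 → write 1
  0×2 = 0 → write 0
  1×2 = 2 → write 0 carry 1
  0×2+1 = 1 → write 1
  1×2 = 2 → write 0 carry 1
  0×2+1 = 1 → write 1
  1×2 = 2 → write 0 carry 1
  0×2+1 = 1 → write 1
  0×2 = 0 → write 0
  1×2 = 2 → write 0 carry 1
  1×2+1 = 3 → write 1 carry 1
  1×2+1 = 3 → write 1 carry 1
  0×2+1 = 1 → write 1
  0×2 = 0 → write 0
  1×2 = 2 → write 0 carry 1
  1×2+1 = 3 → write 1 carry 1
  1×2+1 = 3 → write 1 carry 1
  1×2+1 = 3 → write 1 carry 1
  1×2+1 = 3 → write 1 carry 1
  1×2+1 = 3 → write 1 carry 1
  1×2+1 = 3 → write 1 carry 1
  remaining carry: 1

0b11111110011100101010010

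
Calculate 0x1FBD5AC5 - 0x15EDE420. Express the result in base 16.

0x9CF76A5

Subtract column by column in base 16:
  5-0 → 5
  C-2 → A
  A-4 → 6
  5-E → 7 (borrow)
  D-D-1 → F (borrow)
  B-E-1 → C (borrow)
  F-5-1 → 9
  1-1 → 0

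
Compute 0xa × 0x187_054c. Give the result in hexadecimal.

Multiply each base-16 digit by 10, carrying:
  c×10 = 120 → write 8 carry 7
  4×10+7 = 47 → write f carry 2
  5×10+2 = 52 → write 4 carry 3
  0×10+3 = 3 → write 3
  7×10 = 70 → write 6 carry 4
  8×10+4 = 84 → write 4 carry 5
  1×10+5 = 15 → write f

0xf4634f8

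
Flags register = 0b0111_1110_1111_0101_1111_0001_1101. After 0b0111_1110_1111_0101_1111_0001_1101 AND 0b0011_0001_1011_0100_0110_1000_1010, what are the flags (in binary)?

AND bit by bit (1 only where both bits are 1):
  0111111011110101111100011101
& 0011000110110100011010001010
= 0011000010110100011000001000

0b0011000010110100011000001000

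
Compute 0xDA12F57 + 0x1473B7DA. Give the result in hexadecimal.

0x2214E731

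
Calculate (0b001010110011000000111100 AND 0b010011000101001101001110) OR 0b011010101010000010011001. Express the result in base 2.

0b11010101011000010011101

0b001010110011000000111100 AND 0b010011000101001101001110 = 0b000010000001000000001100.
Then OR with 0b011010101010000010011001.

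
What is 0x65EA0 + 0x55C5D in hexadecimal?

Add column by column in base 16, right to left:
  0+D = D
  A+5 = F
  E+C = A carry 1
  5+5+1 = B
  6+5 = B

0xBBAFD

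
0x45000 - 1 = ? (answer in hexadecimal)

0x44FFF

The trailing 3 digits are 0, so subtracting 1 borrows through: they become F and the next digit up decrements.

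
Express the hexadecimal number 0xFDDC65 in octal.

0o77356145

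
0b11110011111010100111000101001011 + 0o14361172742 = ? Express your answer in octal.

0o52753663455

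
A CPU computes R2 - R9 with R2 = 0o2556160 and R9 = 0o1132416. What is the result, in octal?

0o1423542

Subtract column by column in base 8:
  0-6 → 2 (borrow)
  6-1-1 → 4
  1-4 → 5 (borrow)
  6-2-1 → 3
  5-3 → 2
  5-1 → 4
  2-1 → 1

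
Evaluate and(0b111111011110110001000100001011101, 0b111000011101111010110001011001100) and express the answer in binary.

0b111000011100110000000000001001100

AND bit by bit (1 only where both bits are 1):
  111111011110110001000100001011101
& 111000011101111010110001011001100
= 111000011100110000000000001001100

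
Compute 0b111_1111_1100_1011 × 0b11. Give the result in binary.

0b10111111101100001

Multiply each base-2 digit by 3, carrying:
  1×3 = 3 → write 1 carry 1
  1×3+1 = 4 → write 0 carry 2
  0×3+2 = 2 → write 0 carry 1
  1×3+1 = 4 → write 0 carry 2
  0×3+2 = 2 → write 0 carry 1
  0×3+1 = 1 → write 1
  1×3 = 3 → write 1 carry 1
  1×3+1 = 4 → write 0 carry 2
  1×3+2 = 5 → write 1 carry 2
  1×3+2 = 5 → write 1 carry 2
  1×3+2 = 5 → write 1 carry 2
  1×3+2 = 5 → write 1 carry 2
  1×3+2 = 5 → write 1 carry 2
  1×3+2 = 5 → write 1 carry 2
  1×3+2 = 5 → write 1 carry 2
  remaining carry: 10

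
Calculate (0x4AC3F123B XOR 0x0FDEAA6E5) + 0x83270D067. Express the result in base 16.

0xC84468545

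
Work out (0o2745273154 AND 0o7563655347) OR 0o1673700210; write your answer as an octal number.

0o3773751354

0o2745273154 AND 0o7563655347 = 0o2541251144.
Then OR with 0o1673700210.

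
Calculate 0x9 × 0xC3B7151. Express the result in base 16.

0x6E16FBD9

Multiply each base-16 digit by 9, carrying:
  1×9 = 9 → write 9
  5×9 = 45 → write D carry 2
  1×9+2 = 11 → write B
  7×9 = 63 → write F carry 3
  B×9+3 = 102 → write 6 carry 6
  3×9+6 = 33 → write 1 carry 2
  C×9+2 = 110 → write E carry 6
  remaining carry: 6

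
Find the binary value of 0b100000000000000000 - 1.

The trailing 17 digits are 0, so subtracting 1 borrows through: they become 1 and the next digit up decrements.

0b11111111111111111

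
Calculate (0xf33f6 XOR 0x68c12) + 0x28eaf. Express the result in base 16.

0xc4e93

First 0xf33f6 XOR 0x68c12 = 0x9bfe4.
Add column by column in base 16, right to left:
  4+f = 3 carry 1
  e+a+1 = 9 carry 1
  f+e+1 = e carry 1
  b+8+1 = 4 carry 1
  9+2+1 = c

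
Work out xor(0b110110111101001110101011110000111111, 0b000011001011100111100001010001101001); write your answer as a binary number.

XOR bit by bit (1 where the bits differ):
  110110111101001110101011110000111111
^ 000011001011100111100001010001101001
= 110101110110101001001010100001010110

0b110101110110101001001010100001010110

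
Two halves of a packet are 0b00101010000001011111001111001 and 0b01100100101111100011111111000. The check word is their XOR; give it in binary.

XOR bit by bit (1 where the bits differ):
  00101010000001011111001111001
^ 01100100101111100011111111000
= 01001110101110111100110000001

0b01001110101110111100110000001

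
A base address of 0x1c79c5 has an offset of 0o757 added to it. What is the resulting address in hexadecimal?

0x1c7bb4

0o757 = 0x1ef in hexadecimal.
Add column by column in base 16, right to left:
  5+f = 4 carry 1
  c+e+1 = b carry 1
  9+1+1 = b
  7+0 = 7
  c+0 = c
  1+0 = 1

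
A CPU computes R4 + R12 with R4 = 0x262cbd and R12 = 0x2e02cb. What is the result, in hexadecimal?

0x542f88

Add column by column in base 16, right to left:
  d+b = 8 carry 1
  b+c+1 = 8 carry 1
  c+2+1 = f
  2+0 = 2
  6+e = 4 carry 1
  2+2+1 = 5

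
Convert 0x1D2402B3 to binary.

0b11101001001000000001010110011

Expand each hex digit to 4 bits: 1=0001 D=1101 2=0010 4=0100 0=0000 2=0010 B=1011 3=0011.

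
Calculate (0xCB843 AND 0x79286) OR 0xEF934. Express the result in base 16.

0xCB843 AND 0x79286 = 0x49002.
Then OR with 0xEF934.

0xEF936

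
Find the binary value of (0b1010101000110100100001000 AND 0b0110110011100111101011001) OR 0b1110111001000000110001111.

0b1110111001100100110001111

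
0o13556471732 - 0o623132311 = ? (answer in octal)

Subtract column by column in base 8:
  2-1 → 1
  3-1 → 2
  7-3 → 4
  1-2 → 7 (borrow)
  7-3-1 → 3
  4-1 → 3
  6-3 → 3
  5-2 → 3
  5-6 → 7 (borrow)
  3-0-1 → 2
  1-0 → 1

0o12733337421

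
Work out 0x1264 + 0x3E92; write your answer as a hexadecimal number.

0x50F6

Add column by column in base 16, right to left:
  4+2 = 6
  6+9 = F
  2+E = 0 carry 1
  1+3+1 = 5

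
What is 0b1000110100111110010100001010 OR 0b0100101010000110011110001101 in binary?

0b1100111110111110011110001111

OR bit by bit (1 where either bit is 1):
  1000110100111110010100001010
| 0100101010000110011110001101
= 1100111110111110011110001111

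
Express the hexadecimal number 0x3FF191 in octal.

Expand each hex digit to 4 bits: 3=0011 F=1111 F=1111 1=0001 9=1001 1=0001.
Group the bits in threes: 001 111 111 111 000 110 010 001 → 17770621.

0o17770621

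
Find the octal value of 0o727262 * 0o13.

Multiply each base-8 digit by 11, carrying:
  2×11 = 22 → write 6 carry 2
  6×11+2 = 68 → write 4 carry 8
  2×11+8 = 30 → write 6 carry 3
  7×11+3 = 80 → write 0 carry 10
  2×11+10 = 32 → write 0 carry 4
  7×11+4 = 81 → write 1 carry 10
  remaining carry: 12

0o12100646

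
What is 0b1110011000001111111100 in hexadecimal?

Group the bits into nibbles: 0011 1001 1000 0011 1111 1100 → 3983FC.

0x3983FC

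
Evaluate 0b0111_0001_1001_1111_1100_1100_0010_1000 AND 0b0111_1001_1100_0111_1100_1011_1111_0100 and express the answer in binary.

AND bit by bit (1 only where both bits are 1):
  01110001100111111100110000101000
& 01111001110001111100101111110100
= 01110001100001111100100000100000

0b01110001100001111100100000100000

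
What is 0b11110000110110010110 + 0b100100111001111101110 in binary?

Add column by column in base 2, right to left:
  0+0 = 0
  1+1 = 0 carry 1
  1+1+1 = 1 carry 1
  0+1+1 = 0 carry 1
  1+0+1 = 0 carry 1
  0+1+1 = 0 carry 1
  0+1+1 = 0 carry 1
  1+1+1 = 1 carry 1
  1+1+1 = 1 carry 1
  0+1+1 = 0 carry 1
  1+0+1 = 0 carry 1
  1+0+1 = 0 carry 1
  0+1+1 = 0 carry 1
  0+1+1 = 0 carry 1
  0+1+1 = 0 carry 1
  0+0+1 = 1
  1+0 = 1
  1+1 = 0 carry 1
  1+0+1 = 0 carry 1
  1+0+1 = 0 carry 1
  0+1+1 = 0 carry 1
  final carry 1

0b1000011000000110000100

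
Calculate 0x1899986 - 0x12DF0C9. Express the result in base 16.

Subtract column by column in base 16:
  6-9 → D (borrow)
  8-C-1 → B (borrow)
  9-0-1 → 8
  9-F → A (borrow)
  9-D-1 → B (borrow)
  8-2-1 → 5
  1-1 → 0

0x5BA8BD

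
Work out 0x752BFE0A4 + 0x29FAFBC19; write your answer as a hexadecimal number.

0x9F26F9CBD

Add column by column in base 16, right to left:
  4+9 = D
  A+1 = B
  0+C = C
  E+B = 9 carry 1
  F+F+1 = F carry 1
  B+A+1 = 6 carry 1
  2+F+1 = 2 carry 1
  5+9+1 = F
  7+2 = 9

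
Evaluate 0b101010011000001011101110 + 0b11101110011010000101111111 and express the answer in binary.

Add column by column in base 2, right to left:
  0+1 = 1
  1+1 = 0 carry 1
  1+1+1 = 1 carry 1
  1+1+1 = 1 carry 1
  0+1+1 = 0 carry 1
  1+1+1 = 1 carry 1
  1+1+1 = 1 carry 1
  1+0+1 = 0 carry 1
  0+1+1 = 0 carry 1
  1+0+1 = 0 carry 1
  0+0+1 = 1
  0+0 = 0
  0+0 = 0
  0+1 = 1
  0+0 = 0
  1+1 = 0 carry 1
  1+1+1 = 1 carry 1
  0+0+1 = 1
  0+0 = 0
  1+1 = 0 carry 1
  0+1+1 = 0 carry 1
  1+1+1 = 1 carry 1
  0+0+1 = 1
  1+1 = 0 carry 1
  0+1+1 = 0 carry 1
  0+1+1 = 0 carry 1
  final carry 1

0b100011000110010010001101101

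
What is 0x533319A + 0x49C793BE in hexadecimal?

0x4EFAC558

Add column by column in base 16, right to left:
  A+E = 8 carry 1
  9+B+1 = 5 carry 1
  1+3+1 = 5
  3+9 = C
  3+7 = A
  3+C = F
  5+9 = E
  0+4 = 4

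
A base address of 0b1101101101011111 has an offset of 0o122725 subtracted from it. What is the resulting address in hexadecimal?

0x358A

0b1101101101011111 = 0xDB5F in hexadecimal.
0o122725 = 0xA5D5 in hexadecimal.
Subtract column by column in base 16:
  F-5 → A
  5-D → 8 (borrow)
  B-5-1 → 5
  D-A → 3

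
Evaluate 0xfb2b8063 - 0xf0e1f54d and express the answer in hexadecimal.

Subtract column by column in base 16:
  3-d → 6 (borrow)
  6-4-1 → 1
  0-5 → b (borrow)
  8-f-1 → 8 (borrow)
  b-1-1 → 9
  2-e → 4 (borrow)
  b-0-1 → a
  f-f → 0

0xa498b16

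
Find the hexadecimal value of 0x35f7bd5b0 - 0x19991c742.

0x1c5ea0e6e

Subtract column by column in base 16:
  0-2 → e (borrow)
  b-4-1 → 6
  5-7 → e (borrow)
  d-c-1 → 0
  b-1 → a
  7-9 → e (borrow)
  f-9-1 → 5
  5-9 → c (borrow)
  3-1-1 → 1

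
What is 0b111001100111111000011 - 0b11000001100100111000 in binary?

0b100001011011010001011

Subtract column by column in base 2:
  1-0 → 1
  1-0 → 1
  0-0 → 0
  0-1 → 1 (borrow)
  0-1-1 → 0 (borrow)
  0-1-1 → 0 (borrow)
  1-0-1 → 0
  1-0 → 1
  1-1 → 0
  1-0 → 1
  1-0 → 1
  1-1 → 0
  0-1 → 1 (borrow)
  0-0-1 → 1 (borrow)
  1-0-1 → 0
  1-0 → 1
  0-0 → 0
  0-0 → 0
  1-1 → 0
  1-1 → 0
  1-0 → 1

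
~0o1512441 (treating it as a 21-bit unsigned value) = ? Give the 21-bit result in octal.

Each oct digit d becomes 7−d:
  1→6, 5→2, 1→6, 2→5, 4→3, 4→3, 1→6

0o6265336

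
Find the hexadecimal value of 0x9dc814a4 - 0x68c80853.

0x35000c51

Subtract column by column in base 16:
  4-3 → 1
  a-5 → 5
  4-8 → c (borrow)
  1-0-1 → 0
  8-8 → 0
  c-c → 0
  d-8 → 5
  9-6 → 3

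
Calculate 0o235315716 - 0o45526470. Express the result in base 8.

Subtract column by column in base 8:
  6-0 → 6
  1-7 → 2 (borrow)
  7-4-1 → 2
  5-6 → 7 (borrow)
  1-2-1 → 6 (borrow)
  3-5-1 → 5 (borrow)
  5-5-1 → 7 (borrow)
  3-4-1 → 6 (borrow)
  2-0-1 → 1

0o167567226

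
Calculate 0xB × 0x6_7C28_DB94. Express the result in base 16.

Multiply each base-16 digit by 11, carrying:
  4×11 = 44 → write C carry 2
  9×11+2 = 101 → write 5 carry 6
  B×11+6 = 127 → write F carry 7
  D×11+7 = 150 → write 6 carry 9
  8×11+9 = 97 → write 1 carry 6
  2×11+6 = 28 → write C carry 1
  C×11+1 = 133 → write 5 carry 8
  7×11+8 = 85 → write 5 carry 5
  6×11+5 = 71 → write 7 carry 4
  remaining carry: 4

0x4755C16F5C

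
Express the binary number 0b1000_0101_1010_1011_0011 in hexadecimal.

Group the bits into nibbles: 1000 0101 1010 1011 0011 → 85ab3.

0x85ab3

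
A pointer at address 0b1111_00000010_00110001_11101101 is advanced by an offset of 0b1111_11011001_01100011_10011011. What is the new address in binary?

Add column by column in base 2, right to left:
  1+1 = 0 carry 1
  0+1+1 = 0 carry 1
  1+0+1 = 0 carry 1
  1+1+1 = 1 carry 1
  0+1+1 = 0 carry 1
  1+0+1 = 0 carry 1
  1+0+1 = 0 carry 1
  1+1+1 = 1 carry 1
  1+1+1 = 1 carry 1
  0+1+1 = 0 carry 1
  0+0+1 = 1
  0+0 = 0
  1+0 = 1
  1+1 = 0 carry 1
  0+1+1 = 0 carry 1
  0+0+1 = 1
  0+1 = 1
  1+0 = 1
  0+0 = 0
  0+1 = 1
  0+1 = 1
  0+0 = 0
  0+1 = 1
  0+1 = 1
  1+1 = 0 carry 1
  1+1+1 = 1 carry 1
  1+1+1 = 1 carry 1
  1+1+1 = 1 carry 1
  final carry 1

0b11110110110111001010110001000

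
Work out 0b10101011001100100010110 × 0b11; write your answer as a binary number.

0b1000000001100101101000010

Multiply each base-2 digit by 3, carrying:
  0×3 = 0 → write 0
  1×3 = 3 → write 1 carry 1
  1×3+1 = 4 → write 0 carry 2
  0×3+2 = 2 → write 0 carry 1
  1×3+1 = 4 → write 0 carry 2
  0×3+2 = 2 → write 0 carry 1
  0×3+1 = 1 → write 1
  0×3 = 0 → write 0
  1×3 = 3 → write 1 carry 1
  0×3+1 = 1 → write 1
  0×3 = 0 → write 0
  1×3 = 3 → write 1 carry 1
  1×3+1 = 4 → write 0 carry 2
  0×3+2 = 2 → write 0 carry 1
  0×3+1 = 1 → write 1
  1×3 = 3 → write 1 carry 1
  1×3+1 = 4 → write 0 carry 2
  0×3+2 = 2 → write 0 carry 1
  1×3+1 = 4 → write 0 carry 2
  0×3+2 = 2 → write 0 carry 1
  1×3+1 = 4 → write 0 carry 2
  0×3+2 = 2 → write 0 carry 1
  1×3+1 = 4 → write 0 carry 2
  remaining carry: 10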